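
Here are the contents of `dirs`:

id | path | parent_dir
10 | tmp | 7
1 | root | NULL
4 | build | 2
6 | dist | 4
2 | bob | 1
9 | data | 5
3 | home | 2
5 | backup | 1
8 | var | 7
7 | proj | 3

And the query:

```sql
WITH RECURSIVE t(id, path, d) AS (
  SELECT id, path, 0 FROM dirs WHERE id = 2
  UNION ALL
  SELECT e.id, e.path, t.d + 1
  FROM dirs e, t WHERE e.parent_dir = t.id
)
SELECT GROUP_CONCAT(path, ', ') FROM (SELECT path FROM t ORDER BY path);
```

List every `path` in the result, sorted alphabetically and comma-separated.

bob, build, dist, home, proj, tmp, var

Base: id=2 (bob) at d 0.
Iteration 1: rows with parent_dir in {2} -> home (id 3, d 1), build (id 4, d 1).
Iteration 2: rows with parent_dir in {3,4} -> dist (id 6, d 2), proj (id 7, d 2).
Iteration 3: rows with parent_dir in {6,7} -> var (id 8, d 3), tmp (id 10, d 3).
Iteration 4: no rows with parent_dir in {8,10}; recursion stops.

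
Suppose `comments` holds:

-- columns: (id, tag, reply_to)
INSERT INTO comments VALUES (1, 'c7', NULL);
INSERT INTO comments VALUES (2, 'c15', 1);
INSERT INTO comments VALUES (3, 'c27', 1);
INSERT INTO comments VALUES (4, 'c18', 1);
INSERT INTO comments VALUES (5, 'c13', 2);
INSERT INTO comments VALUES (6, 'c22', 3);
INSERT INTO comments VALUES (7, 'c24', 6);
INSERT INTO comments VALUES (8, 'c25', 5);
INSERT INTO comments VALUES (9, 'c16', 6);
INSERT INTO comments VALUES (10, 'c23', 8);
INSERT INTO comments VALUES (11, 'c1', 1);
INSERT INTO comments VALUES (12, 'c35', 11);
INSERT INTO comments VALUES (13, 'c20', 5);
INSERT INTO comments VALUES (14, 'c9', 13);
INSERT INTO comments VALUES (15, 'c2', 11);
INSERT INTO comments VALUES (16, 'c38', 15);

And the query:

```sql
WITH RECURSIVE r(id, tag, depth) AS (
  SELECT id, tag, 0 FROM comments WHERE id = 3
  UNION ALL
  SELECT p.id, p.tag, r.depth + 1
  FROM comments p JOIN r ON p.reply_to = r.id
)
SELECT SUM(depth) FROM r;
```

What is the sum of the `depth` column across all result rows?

5

Base: id=3 (c27) at depth 0.
Iteration 1: rows with reply_to in {3} -> c22 (id 6, depth 1).
Iteration 2: rows with reply_to in {6} -> c24 (id 7, depth 2), c16 (id 9, depth 2).
Iteration 3: no rows with reply_to in {7,9}; recursion stops.
SUM(depth) = 0 + 1 + 2 + 2 = 5.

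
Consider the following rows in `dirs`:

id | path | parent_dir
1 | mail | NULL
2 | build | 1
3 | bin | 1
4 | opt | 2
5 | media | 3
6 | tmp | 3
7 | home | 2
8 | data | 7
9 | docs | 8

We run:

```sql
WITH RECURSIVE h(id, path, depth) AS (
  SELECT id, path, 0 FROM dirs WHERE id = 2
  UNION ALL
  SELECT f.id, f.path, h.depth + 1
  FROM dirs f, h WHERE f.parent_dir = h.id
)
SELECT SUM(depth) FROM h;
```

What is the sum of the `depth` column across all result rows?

7

Base: id=2 (build) at depth 0.
Iteration 1: rows with parent_dir in {2} -> opt (id 4, depth 1), home (id 7, depth 1).
Iteration 2: rows with parent_dir in {4,7} -> data (id 8, depth 2).
Iteration 3: rows with parent_dir in {8} -> docs (id 9, depth 3).
Iteration 4: no rows with parent_dir in {9}; recursion stops.
SUM(depth) = 0 + 1 + 1 + 2 + 3 = 7.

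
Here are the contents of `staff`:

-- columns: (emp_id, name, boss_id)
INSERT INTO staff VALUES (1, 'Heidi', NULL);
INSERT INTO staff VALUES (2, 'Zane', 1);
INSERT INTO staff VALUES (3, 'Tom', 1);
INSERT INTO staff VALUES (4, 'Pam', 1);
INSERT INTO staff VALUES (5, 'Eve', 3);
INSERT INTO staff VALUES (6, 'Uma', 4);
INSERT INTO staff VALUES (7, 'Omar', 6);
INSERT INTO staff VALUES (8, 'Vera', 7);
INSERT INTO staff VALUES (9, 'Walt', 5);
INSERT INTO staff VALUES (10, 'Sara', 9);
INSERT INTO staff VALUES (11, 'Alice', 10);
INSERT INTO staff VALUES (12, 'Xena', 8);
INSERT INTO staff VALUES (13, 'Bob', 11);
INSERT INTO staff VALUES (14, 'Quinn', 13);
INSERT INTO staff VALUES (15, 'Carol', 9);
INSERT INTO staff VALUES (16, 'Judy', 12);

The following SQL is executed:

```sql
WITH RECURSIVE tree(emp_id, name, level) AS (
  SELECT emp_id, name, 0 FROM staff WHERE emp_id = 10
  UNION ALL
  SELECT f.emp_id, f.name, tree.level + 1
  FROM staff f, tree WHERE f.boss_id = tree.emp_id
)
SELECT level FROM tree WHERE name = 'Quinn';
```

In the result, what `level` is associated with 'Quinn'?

3

Base: emp_id=10 (Sara) at level 0.
Iteration 1: rows with boss_id in {10} -> Alice (id 11, level 1).
Iteration 2: rows with boss_id in {11} -> Bob (id 13, level 2).
Iteration 3: rows with boss_id in {13} -> Quinn (id 14, level 3).
Iteration 4: no rows with boss_id in {14}; recursion stops.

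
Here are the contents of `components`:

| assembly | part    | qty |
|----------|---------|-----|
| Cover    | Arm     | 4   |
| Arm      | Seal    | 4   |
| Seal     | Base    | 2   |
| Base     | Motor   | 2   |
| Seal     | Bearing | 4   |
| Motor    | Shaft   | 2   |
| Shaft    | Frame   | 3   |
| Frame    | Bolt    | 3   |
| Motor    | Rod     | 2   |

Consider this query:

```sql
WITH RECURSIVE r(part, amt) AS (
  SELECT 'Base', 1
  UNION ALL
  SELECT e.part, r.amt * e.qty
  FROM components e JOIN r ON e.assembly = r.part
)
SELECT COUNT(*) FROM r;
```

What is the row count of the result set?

Base: (Base, amt=1).
Iteration 1: components of {Base} -> Motor = 1*2 = 2.
Iteration 2: components of {Motor} -> Rod = 2*2 = 4, Shaft = 2*2 = 4.
Iteration 3: components of {Rod,Shaft} -> Frame = 4*3 = 12.
Iteration 4: components of {Frame} -> Bolt = 12*3 = 36.
Iteration 5: no further components; recursion stops.
Total rows emitted: 6.

6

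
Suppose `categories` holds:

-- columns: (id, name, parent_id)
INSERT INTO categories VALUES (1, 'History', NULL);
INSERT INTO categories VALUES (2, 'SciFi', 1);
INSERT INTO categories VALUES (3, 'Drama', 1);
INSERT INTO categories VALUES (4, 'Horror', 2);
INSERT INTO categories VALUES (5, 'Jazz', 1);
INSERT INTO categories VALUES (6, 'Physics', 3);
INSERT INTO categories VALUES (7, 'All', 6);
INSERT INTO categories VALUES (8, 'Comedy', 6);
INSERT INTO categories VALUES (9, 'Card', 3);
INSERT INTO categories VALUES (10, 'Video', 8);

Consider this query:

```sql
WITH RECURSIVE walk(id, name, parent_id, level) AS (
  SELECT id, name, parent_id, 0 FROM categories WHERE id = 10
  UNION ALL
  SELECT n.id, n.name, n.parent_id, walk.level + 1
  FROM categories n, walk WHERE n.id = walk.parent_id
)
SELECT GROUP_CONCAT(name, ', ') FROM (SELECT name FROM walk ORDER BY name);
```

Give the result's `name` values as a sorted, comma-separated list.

Base: id=10 (Video), parent_id=8, level 0.
Iteration 1: join on id=8 -> Comedy (id 8, parent_id=6, level 1).
Iteration 2: join on id=6 -> Physics (id 6, parent_id=3, level 2).
Iteration 3: join on id=3 -> Drama (id 3, parent_id=1, level 3).
Iteration 4: join on id=1 -> History (id 1, parent_id=NULL, level 4).
Iteration 5: parent_id is NULL; no match; recursion stops.

Comedy, Drama, History, Physics, Video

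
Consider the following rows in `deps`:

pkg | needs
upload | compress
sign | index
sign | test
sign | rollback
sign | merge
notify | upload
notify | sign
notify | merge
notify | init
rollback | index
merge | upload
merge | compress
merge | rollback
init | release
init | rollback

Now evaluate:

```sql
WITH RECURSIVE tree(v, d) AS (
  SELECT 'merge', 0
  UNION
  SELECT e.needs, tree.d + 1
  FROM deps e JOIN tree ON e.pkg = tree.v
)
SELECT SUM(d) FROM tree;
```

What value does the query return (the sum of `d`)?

7

Base: (merge, d=0).
Iteration 1: edges from {merge} -> (compress, d=1), (rollback, d=1), (upload, d=1).
Iteration 2: edges from {compress,rollback,upload} -> (compress, d=2), (index, d=2).
Iteration 3: no outgoing edges from {compress,index}; recursion stops.
SUM(d) = 0 + 1 + 1 + 1 + 2 + 2 = 7.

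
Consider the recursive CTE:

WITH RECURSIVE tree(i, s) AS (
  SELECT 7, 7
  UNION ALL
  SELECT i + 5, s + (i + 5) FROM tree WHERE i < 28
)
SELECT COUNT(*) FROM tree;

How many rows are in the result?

6

Base: i=7, s=7.
Iteration 1: 7 < 28 holds -> i = 7 + 5 = 12, s = 7 + 12 = 19.
Iteration 2: 12 < 28 holds -> i = 12 + 5 = 17, s = 19 + 17 = 36.
Iteration 3: 17 < 28 holds -> i = 17 + 5 = 22, s = 36 + 22 = 58.
Iteration 4: 22 < 28 holds -> i = 22 + 5 = 27, s = 58 + 27 = 85.
Iteration 5: 27 < 28 holds -> i = 27 + 5 = 32, s = 85 + 32 = 117.
Iteration 6: 32 < 28 fails; recursion stops.
Total rows emitted: 6.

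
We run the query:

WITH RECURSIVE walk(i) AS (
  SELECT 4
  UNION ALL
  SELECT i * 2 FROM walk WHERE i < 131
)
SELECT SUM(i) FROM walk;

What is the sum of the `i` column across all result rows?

Base: i=4.
Iteration 1: 4 < 131 holds -> i = 4 * 2 = 8.
Iteration 2: 8 < 131 holds -> i = 8 * 2 = 16.
Iteration 3: 16 < 131 holds -> i = 16 * 2 = 32.
Iteration 4: 32 < 131 holds -> i = 32 * 2 = 64.
Iteration 5: 64 < 131 holds -> i = 64 * 2 = 128.
Iteration 6: 128 < 131 holds -> i = 128 * 2 = 256.
Iteration 7: 256 < 131 fails; recursion stops.
SUM(i) = 4 + 8 + 16 + 32 + 64 + 128 + 256 = 508.

508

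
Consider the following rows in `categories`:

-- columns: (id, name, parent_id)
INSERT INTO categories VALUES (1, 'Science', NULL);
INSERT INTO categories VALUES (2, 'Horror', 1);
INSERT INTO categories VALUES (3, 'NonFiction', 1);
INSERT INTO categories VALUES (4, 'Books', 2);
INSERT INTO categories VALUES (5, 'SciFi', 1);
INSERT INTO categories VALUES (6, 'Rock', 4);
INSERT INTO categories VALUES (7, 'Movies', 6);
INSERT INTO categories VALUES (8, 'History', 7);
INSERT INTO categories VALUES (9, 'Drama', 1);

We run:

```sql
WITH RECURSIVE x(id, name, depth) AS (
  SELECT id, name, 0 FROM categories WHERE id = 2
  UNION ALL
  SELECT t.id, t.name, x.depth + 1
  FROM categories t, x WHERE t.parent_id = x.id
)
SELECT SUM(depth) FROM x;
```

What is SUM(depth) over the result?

10

Base: id=2 (Horror) at depth 0.
Iteration 1: rows with parent_id in {2} -> Books (id 4, depth 1).
Iteration 2: rows with parent_id in {4} -> Rock (id 6, depth 2).
Iteration 3: rows with parent_id in {6} -> Movies (id 7, depth 3).
Iteration 4: rows with parent_id in {7} -> History (id 8, depth 4).
Iteration 5: no rows with parent_id in {8}; recursion stops.
SUM(depth) = 0 + 1 + 2 + 3 + 4 = 10.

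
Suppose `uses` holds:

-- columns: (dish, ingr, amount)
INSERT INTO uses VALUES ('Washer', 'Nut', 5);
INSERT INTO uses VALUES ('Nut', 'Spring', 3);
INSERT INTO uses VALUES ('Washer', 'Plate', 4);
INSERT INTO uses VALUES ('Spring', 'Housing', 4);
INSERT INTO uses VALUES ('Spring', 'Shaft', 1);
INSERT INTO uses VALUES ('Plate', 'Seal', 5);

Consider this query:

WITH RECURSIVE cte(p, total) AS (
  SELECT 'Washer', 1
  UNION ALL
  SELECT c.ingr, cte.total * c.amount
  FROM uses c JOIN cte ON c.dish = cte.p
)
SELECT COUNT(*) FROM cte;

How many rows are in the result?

7

Base: (Washer, total=1).
Iteration 1: components of {Washer} -> Nut = 1*5 = 5, Plate = 1*4 = 4.
Iteration 2: components of {Nut,Plate} -> Seal = 4*5 = 20, Spring = 5*3 = 15.
Iteration 3: components of {Seal,Spring} -> Housing = 15*4 = 60, Shaft = 15*1 = 15.
Iteration 4: no further components; recursion stops.
Total rows emitted: 7.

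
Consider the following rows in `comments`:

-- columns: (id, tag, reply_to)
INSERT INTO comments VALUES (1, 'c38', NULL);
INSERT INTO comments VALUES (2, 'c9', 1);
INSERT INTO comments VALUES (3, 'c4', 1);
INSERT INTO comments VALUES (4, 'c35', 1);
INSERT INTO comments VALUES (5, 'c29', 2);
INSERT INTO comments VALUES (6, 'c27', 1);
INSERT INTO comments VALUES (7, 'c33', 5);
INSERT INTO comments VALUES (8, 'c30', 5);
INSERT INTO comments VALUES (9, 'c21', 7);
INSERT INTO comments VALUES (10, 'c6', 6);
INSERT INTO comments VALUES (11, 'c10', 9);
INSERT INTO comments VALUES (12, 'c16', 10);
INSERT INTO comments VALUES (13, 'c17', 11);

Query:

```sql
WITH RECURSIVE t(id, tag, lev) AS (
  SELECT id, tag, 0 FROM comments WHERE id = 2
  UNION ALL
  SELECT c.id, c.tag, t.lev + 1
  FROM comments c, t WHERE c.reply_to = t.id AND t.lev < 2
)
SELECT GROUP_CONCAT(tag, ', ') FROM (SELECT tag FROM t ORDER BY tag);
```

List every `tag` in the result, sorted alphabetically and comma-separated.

c29, c30, c33, c9

Base: id=2 (c9) at lev 0.
Iteration 1: rows with reply_to in {2} -> c29 (id 5, lev 1).
Iteration 2: rows with reply_to in {5} -> c33 (id 7, lev 2), c30 (id 8, lev 2).
Iteration 3: lev < 2 fails for all current rows; recursion stops.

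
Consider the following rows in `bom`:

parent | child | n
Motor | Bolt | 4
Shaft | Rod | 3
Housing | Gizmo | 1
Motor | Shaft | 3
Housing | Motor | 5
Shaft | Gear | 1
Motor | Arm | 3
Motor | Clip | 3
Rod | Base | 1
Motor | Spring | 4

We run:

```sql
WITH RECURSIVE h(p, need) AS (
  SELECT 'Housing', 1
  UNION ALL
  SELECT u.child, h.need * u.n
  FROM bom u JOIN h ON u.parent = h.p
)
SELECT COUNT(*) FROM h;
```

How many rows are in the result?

11

Base: (Housing, need=1).
Iteration 1: components of {Housing} -> Gizmo = 1*1 = 1, Motor = 1*5 = 5.
Iteration 2: components of {Gizmo,Motor} -> Arm = 5*3 = 15, Bolt = 5*4 = 20, Clip = 5*3 = 15, Shaft = 5*3 = 15, Spring = 5*4 = 20.
Iteration 3: components of {Arm,Bolt,Clip,Shaft,Spring} -> Gear = 15*1 = 15, Rod = 15*3 = 45.
Iteration 4: components of {Gear,Rod} -> Base = 45*1 = 45.
Iteration 5: no further components; recursion stops.
Total rows emitted: 11.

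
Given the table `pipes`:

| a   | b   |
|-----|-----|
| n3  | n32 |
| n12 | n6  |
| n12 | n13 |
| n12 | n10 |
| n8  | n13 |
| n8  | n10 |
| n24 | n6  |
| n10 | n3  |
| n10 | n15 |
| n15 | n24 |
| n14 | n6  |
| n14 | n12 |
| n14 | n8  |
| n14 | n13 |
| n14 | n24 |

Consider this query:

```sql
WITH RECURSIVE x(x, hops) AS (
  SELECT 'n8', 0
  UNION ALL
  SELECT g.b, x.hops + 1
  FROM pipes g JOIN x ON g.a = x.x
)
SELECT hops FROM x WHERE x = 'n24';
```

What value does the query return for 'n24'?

Base: (n8, hops=0).
Iteration 1: edges from {n8} -> (n10, hops=1), (n13, hops=1).
Iteration 2: edges from {n10,n13} -> (n15, hops=2), (n3, hops=2).
Iteration 3: edges from {n15,n3} -> (n24, hops=3), (n32, hops=3).
Iteration 4: edges from {n24,n32} -> (n6, hops=4).
Iteration 5: no outgoing edges from {n6}; recursion stops.

3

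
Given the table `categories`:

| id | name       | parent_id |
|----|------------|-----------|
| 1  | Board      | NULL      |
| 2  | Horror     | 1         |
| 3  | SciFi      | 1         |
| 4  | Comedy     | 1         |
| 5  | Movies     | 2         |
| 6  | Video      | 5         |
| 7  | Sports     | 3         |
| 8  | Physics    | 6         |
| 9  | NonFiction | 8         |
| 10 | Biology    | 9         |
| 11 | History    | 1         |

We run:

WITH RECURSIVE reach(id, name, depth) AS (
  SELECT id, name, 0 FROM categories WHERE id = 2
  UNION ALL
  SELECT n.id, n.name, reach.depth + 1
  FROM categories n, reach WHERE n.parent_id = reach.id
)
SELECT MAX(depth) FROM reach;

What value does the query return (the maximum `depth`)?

5

Base: id=2 (Horror) at depth 0.
Iteration 1: rows with parent_id in {2} -> Movies (id 5, depth 1).
Iteration 2: rows with parent_id in {5} -> Video (id 6, depth 2).
Iteration 3: rows with parent_id in {6} -> Physics (id 8, depth 3).
Iteration 4: rows with parent_id in {8} -> NonFiction (id 9, depth 4).
Iteration 5: rows with parent_id in {9} -> Biology (id 10, depth 5).
Iteration 6: no rows with parent_id in {10}; recursion stops.
depth values: 0, 1, 2, 3, 4, 5; the maximum is 5.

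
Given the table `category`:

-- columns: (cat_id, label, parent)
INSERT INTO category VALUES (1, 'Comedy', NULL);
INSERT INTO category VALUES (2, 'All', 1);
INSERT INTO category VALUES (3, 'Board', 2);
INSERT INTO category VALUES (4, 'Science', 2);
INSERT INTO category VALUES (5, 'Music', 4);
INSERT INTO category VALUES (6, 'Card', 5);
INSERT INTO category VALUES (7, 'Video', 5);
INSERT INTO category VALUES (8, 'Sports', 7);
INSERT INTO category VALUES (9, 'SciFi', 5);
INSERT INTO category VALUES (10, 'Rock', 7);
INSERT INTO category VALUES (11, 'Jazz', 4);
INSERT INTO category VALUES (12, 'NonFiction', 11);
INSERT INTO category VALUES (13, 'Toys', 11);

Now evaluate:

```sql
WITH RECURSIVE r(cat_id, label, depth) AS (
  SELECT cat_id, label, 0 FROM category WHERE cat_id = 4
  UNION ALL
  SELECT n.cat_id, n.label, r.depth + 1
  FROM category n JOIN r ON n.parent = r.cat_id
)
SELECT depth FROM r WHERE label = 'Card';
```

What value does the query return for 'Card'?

Base: cat_id=4 (Science) at depth 0.
Iteration 1: rows with parent in {4} -> Music (id 5, depth 1), Jazz (id 11, depth 1).
Iteration 2: rows with parent in {5,11} -> Card (id 6, depth 2), Video (id 7, depth 2), SciFi (id 9, depth 2), NonFiction (id 12, depth 2), Toys (id 13, depth 2).
Iteration 3: rows with parent in {6,7,9,12,13} -> Sports (id 8, depth 3), Rock (id 10, depth 3).
Iteration 4: no rows with parent in {8,10}; recursion stops.

2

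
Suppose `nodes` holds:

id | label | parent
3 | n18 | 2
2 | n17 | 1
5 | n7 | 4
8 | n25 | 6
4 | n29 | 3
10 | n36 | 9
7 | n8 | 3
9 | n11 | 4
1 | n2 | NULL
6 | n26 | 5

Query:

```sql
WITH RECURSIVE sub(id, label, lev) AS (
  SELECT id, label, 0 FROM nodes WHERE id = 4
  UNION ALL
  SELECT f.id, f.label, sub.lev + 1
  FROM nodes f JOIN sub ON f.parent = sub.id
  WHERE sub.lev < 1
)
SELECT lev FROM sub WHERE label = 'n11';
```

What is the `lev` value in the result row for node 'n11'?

1

Base: id=4 (n29) at lev 0.
Iteration 1: rows with parent in {4} -> n7 (id 5, lev 1), n11 (id 9, lev 1).
Iteration 2: lev < 1 fails for all current rows; recursion stops.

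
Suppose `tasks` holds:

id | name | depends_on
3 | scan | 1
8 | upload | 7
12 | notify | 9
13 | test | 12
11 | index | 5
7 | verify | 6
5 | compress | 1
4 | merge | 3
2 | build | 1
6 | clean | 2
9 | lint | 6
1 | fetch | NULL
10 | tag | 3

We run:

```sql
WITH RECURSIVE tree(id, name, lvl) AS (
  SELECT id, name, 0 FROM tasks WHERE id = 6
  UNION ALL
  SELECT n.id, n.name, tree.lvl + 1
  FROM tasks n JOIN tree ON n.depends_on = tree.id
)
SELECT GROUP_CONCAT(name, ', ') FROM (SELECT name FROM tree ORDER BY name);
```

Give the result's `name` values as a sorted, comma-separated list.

clean, lint, notify, test, upload, verify

Base: id=6 (clean) at lvl 0.
Iteration 1: rows with depends_on in {6} -> verify (id 7, lvl 1), lint (id 9, lvl 1).
Iteration 2: rows with depends_on in {7,9} -> upload (id 8, lvl 2), notify (id 12, lvl 2).
Iteration 3: rows with depends_on in {8,12} -> test (id 13, lvl 3).
Iteration 4: no rows with depends_on in {13}; recursion stops.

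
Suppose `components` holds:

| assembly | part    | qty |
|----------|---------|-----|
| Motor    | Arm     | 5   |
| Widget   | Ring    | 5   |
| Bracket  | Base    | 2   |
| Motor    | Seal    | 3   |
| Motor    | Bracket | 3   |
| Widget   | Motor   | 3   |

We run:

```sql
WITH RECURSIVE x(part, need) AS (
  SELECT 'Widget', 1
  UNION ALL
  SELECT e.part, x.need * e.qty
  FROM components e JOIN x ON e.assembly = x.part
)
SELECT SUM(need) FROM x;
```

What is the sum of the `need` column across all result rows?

Base: (Widget, need=1).
Iteration 1: components of {Widget} -> Motor = 1*3 = 3, Ring = 1*5 = 5.
Iteration 2: components of {Motor,Ring} -> Arm = 3*5 = 15, Bracket = 3*3 = 9, Seal = 3*3 = 9.
Iteration 3: components of {Arm,Bracket,Seal} -> Base = 9*2 = 18.
Iteration 4: no further components; recursion stops.
SUM(need) = 1 + 3 + 5 + 9 + 9 + 15 + 18 = 60.

60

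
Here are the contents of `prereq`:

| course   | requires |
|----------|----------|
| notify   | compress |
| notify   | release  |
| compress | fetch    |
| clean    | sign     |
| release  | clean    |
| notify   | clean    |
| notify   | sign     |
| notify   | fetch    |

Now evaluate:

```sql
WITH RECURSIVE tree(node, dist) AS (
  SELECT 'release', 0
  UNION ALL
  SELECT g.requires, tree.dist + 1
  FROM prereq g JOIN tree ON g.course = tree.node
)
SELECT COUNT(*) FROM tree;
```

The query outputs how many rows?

Base: (release, dist=0).
Iteration 1: edges from {release} -> (clean, dist=1).
Iteration 2: edges from {clean} -> (sign, dist=2).
Iteration 3: no outgoing edges from {sign}; recursion stops.
Total rows emitted: 3.

3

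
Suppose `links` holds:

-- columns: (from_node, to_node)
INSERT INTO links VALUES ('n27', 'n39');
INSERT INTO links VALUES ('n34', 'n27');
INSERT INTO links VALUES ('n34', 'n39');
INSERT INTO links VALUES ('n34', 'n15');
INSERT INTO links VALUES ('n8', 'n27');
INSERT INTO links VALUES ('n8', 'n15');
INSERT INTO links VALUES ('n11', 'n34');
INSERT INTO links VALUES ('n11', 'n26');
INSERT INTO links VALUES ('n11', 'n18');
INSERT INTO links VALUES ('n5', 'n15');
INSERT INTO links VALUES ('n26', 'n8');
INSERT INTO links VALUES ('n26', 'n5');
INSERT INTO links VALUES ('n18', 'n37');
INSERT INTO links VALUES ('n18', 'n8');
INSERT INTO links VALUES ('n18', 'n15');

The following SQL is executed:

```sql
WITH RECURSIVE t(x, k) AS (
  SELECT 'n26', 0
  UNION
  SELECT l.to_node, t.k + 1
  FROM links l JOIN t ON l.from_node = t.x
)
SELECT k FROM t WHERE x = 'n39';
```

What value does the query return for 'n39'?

Base: (n26, k=0).
Iteration 1: edges from {n26} -> (n5, k=1), (n8, k=1).
Iteration 2: edges from {n5,n8} -> (n15, k=2), (n27, k=2). [UNION drops 1 duplicate row(s)]
Iteration 3: edges from {n15,n27} -> (n39, k=3).
Iteration 4: no outgoing edges from {n39}; recursion stops.

3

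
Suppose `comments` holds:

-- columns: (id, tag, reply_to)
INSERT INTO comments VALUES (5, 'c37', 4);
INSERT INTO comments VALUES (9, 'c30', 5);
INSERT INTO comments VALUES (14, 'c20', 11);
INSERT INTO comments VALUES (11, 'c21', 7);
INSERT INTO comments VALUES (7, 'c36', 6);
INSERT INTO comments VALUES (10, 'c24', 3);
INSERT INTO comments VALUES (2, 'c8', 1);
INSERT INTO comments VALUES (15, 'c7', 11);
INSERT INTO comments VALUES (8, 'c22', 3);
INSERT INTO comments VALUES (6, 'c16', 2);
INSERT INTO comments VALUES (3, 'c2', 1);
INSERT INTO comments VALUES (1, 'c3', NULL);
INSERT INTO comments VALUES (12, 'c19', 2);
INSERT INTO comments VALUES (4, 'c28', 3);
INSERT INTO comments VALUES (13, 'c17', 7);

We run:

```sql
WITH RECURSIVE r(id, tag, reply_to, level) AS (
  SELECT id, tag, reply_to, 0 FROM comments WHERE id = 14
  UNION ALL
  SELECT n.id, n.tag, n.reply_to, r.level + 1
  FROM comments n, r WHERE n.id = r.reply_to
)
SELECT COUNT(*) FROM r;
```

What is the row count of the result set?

6

Base: id=14 (c20), reply_to=11, level 0.
Iteration 1: join on id=11 -> c21 (id 11, reply_to=7, level 1).
Iteration 2: join on id=7 -> c36 (id 7, reply_to=6, level 2).
Iteration 3: join on id=6 -> c16 (id 6, reply_to=2, level 3).
Iteration 4: join on id=2 -> c8 (id 2, reply_to=1, level 4).
Iteration 5: join on id=1 -> c3 (id 1, reply_to=NULL, level 5).
Iteration 6: reply_to is NULL; no match; recursion stops.
Total rows emitted: 6.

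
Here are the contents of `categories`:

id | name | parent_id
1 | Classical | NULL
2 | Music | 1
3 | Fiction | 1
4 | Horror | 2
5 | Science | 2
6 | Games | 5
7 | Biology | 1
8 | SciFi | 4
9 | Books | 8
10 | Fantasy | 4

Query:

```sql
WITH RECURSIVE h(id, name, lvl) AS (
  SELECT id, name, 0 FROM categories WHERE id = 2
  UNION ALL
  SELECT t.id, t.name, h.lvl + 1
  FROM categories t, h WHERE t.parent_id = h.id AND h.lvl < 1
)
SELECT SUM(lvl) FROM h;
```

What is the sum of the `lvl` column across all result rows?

Base: id=2 (Music) at lvl 0.
Iteration 1: rows with parent_id in {2} -> Horror (id 4, lvl 1), Science (id 5, lvl 1).
Iteration 2: lvl < 1 fails for all current rows; recursion stops.
SUM(lvl) = 0 + 1 + 1 = 2.

2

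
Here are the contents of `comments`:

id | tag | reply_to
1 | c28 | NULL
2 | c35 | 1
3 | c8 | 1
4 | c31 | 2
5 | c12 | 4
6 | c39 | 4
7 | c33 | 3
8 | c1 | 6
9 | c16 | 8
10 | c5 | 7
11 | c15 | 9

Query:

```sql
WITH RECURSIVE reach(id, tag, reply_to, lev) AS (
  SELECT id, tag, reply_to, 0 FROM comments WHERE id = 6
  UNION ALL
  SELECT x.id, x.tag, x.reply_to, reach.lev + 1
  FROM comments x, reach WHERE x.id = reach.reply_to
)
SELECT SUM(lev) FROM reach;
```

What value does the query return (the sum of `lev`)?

Base: id=6 (c39), reply_to=4, lev 0.
Iteration 1: join on id=4 -> c31 (id 4, reply_to=2, lev 1).
Iteration 2: join on id=2 -> c35 (id 2, reply_to=1, lev 2).
Iteration 3: join on id=1 -> c28 (id 1, reply_to=NULL, lev 3).
Iteration 4: reply_to is NULL; no match; recursion stops.
SUM(lev) = 0 + 1 + 2 + 3 = 6.

6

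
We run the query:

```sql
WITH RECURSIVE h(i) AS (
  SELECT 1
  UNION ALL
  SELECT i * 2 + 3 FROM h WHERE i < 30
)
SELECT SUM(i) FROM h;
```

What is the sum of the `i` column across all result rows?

Base: i=1.
Iteration 1: 1 < 30 holds -> i = 1 * 2 + 3 = 5.
Iteration 2: 5 < 30 holds -> i = 5 * 2 + 3 = 13.
Iteration 3: 13 < 30 holds -> i = 13 * 2 + 3 = 29.
Iteration 4: 29 < 30 holds -> i = 29 * 2 + 3 = 61.
Iteration 5: 61 < 30 fails; recursion stops.
SUM(i) = 1 + 5 + 13 + 29 + 61 = 109.

109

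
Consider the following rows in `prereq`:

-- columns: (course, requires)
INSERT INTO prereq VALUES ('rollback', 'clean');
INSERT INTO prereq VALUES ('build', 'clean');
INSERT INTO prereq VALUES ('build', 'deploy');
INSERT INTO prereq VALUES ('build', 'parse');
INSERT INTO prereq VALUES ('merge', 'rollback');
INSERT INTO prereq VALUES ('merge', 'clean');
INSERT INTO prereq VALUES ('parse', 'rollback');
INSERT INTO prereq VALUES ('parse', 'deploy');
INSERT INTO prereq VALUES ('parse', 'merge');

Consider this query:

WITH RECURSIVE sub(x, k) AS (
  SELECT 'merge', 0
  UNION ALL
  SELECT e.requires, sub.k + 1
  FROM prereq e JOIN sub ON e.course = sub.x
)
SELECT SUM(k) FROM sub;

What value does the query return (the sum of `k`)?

4

Base: (merge, k=0).
Iteration 1: edges from {merge} -> (clean, k=1), (rollback, k=1).
Iteration 2: edges from {clean,rollback} -> (clean, k=2).
Iteration 3: no outgoing edges from {clean}; recursion stops.
SUM(k) = 0 + 1 + 1 + 2 = 4.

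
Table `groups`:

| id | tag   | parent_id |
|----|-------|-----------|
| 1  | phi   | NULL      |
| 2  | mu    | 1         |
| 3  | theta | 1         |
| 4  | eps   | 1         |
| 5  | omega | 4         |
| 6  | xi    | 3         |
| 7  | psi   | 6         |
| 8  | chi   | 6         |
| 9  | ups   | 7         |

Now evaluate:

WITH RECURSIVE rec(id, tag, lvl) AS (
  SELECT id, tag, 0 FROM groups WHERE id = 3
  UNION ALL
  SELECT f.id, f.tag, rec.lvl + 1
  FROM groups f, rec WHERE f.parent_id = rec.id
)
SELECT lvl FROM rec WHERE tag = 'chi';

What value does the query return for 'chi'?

2

Base: id=3 (theta) at lvl 0.
Iteration 1: rows with parent_id in {3} -> xi (id 6, lvl 1).
Iteration 2: rows with parent_id in {6} -> psi (id 7, lvl 2), chi (id 8, lvl 2).
Iteration 3: rows with parent_id in {7,8} -> ups (id 9, lvl 3).
Iteration 4: no rows with parent_id in {9}; recursion stops.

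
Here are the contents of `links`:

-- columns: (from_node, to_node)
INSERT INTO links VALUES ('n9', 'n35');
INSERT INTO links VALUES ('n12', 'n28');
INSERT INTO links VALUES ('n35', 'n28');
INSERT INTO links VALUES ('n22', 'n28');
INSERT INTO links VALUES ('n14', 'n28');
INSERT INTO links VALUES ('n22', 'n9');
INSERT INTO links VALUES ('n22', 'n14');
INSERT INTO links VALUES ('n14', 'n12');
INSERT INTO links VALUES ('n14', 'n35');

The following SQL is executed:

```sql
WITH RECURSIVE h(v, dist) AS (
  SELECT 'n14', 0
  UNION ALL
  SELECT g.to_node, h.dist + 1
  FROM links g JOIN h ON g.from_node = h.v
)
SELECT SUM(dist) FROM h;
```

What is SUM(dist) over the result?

7

Base: (n14, dist=0).
Iteration 1: edges from {n14} -> (n12, dist=1), (n28, dist=1), (n35, dist=1).
Iteration 2: edges from {n12,n28,n35} -> (n28, dist=2) x2. [UNION ALL keeps all 2 new rows, including repeats]
Iteration 3: no outgoing edges from {n28}; recursion stops.
SUM(dist) = 0 + 1 + 1 + 1 + 2 + 2 = 7.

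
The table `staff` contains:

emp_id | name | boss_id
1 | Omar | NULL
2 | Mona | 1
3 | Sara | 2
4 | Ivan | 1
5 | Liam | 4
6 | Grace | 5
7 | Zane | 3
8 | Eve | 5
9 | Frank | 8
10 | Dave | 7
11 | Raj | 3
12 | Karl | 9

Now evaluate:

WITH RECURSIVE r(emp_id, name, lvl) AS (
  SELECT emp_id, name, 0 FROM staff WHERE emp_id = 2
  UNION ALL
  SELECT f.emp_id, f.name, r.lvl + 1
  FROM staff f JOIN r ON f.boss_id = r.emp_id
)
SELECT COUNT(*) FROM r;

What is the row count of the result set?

5

Base: emp_id=2 (Mona) at lvl 0.
Iteration 1: rows with boss_id in {2} -> Sara (id 3, lvl 1).
Iteration 2: rows with boss_id in {3} -> Zane (id 7, lvl 2), Raj (id 11, lvl 2).
Iteration 3: rows with boss_id in {7,11} -> Dave (id 10, lvl 3).
Iteration 4: no rows with boss_id in {10}; recursion stops.
Total rows emitted: 5.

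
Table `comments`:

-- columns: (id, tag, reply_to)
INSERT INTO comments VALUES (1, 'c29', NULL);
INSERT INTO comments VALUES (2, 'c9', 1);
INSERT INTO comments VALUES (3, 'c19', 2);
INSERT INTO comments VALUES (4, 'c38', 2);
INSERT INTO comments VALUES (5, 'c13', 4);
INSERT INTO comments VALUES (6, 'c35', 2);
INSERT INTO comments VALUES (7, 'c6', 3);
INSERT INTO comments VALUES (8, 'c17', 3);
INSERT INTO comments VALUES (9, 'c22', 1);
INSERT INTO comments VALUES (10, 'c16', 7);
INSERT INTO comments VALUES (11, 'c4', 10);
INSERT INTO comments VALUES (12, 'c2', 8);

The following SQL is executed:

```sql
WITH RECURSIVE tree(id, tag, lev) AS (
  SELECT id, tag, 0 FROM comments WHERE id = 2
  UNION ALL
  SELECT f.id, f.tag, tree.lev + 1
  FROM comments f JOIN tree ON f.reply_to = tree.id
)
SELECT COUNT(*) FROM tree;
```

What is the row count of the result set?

10

Base: id=2 (c9) at lev 0.
Iteration 1: rows with reply_to in {2} -> c19 (id 3, lev 1), c38 (id 4, lev 1), c35 (id 6, lev 1).
Iteration 2: rows with reply_to in {3,4,6} -> c13 (id 5, lev 2), c6 (id 7, lev 2), c17 (id 8, lev 2).
Iteration 3: rows with reply_to in {5,7,8} -> c16 (id 10, lev 3), c2 (id 12, lev 3).
Iteration 4: rows with reply_to in {10,12} -> c4 (id 11, lev 4).
Iteration 5: no rows with reply_to in {11}; recursion stops.
Total rows emitted: 10.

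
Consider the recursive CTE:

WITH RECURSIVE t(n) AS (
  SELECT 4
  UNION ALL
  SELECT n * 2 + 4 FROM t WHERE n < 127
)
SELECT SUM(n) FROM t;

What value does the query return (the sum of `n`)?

480

Base: n=4.
Iteration 1: 4 < 127 holds -> n = 4 * 2 + 4 = 12.
Iteration 2: 12 < 127 holds -> n = 12 * 2 + 4 = 28.
Iteration 3: 28 < 127 holds -> n = 28 * 2 + 4 = 60.
Iteration 4: 60 < 127 holds -> n = 60 * 2 + 4 = 124.
Iteration 5: 124 < 127 holds -> n = 124 * 2 + 4 = 252.
Iteration 6: 252 < 127 fails; recursion stops.
SUM(n) = 4 + 12 + 28 + 60 + 124 + 252 = 480.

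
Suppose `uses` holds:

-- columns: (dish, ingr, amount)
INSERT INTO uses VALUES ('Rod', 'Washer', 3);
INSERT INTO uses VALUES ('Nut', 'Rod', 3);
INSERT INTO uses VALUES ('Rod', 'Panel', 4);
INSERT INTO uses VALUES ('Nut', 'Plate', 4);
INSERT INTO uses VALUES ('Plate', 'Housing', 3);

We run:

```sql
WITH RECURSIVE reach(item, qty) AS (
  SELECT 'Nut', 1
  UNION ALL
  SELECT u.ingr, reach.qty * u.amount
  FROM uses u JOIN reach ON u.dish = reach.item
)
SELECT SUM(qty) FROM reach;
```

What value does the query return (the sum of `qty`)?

41

Base: (Nut, qty=1).
Iteration 1: components of {Nut} -> Plate = 1*4 = 4, Rod = 1*3 = 3.
Iteration 2: components of {Plate,Rod} -> Housing = 4*3 = 12, Panel = 3*4 = 12, Washer = 3*3 = 9.
Iteration 3: no further components; recursion stops.
SUM(qty) = 1 + 4 + 3 + 12 + 12 + 9 = 41.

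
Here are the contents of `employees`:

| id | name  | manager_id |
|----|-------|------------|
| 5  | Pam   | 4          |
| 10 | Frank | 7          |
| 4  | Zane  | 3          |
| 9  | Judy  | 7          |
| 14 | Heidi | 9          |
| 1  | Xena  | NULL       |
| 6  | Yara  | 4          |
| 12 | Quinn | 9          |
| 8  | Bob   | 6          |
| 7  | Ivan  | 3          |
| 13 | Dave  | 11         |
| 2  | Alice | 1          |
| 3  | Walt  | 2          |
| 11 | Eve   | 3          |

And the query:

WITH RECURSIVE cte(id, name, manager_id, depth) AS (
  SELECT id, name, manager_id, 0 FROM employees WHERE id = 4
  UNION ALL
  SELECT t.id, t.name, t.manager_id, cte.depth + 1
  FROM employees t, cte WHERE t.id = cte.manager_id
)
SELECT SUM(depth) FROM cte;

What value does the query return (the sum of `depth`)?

Base: id=4 (Zane), manager_id=3, depth 0.
Iteration 1: join on id=3 -> Walt (id 3, manager_id=2, depth 1).
Iteration 2: join on id=2 -> Alice (id 2, manager_id=1, depth 2).
Iteration 3: join on id=1 -> Xena (id 1, manager_id=NULL, depth 3).
Iteration 4: manager_id is NULL; no match; recursion stops.
SUM(depth) = 0 + 1 + 2 + 3 = 6.

6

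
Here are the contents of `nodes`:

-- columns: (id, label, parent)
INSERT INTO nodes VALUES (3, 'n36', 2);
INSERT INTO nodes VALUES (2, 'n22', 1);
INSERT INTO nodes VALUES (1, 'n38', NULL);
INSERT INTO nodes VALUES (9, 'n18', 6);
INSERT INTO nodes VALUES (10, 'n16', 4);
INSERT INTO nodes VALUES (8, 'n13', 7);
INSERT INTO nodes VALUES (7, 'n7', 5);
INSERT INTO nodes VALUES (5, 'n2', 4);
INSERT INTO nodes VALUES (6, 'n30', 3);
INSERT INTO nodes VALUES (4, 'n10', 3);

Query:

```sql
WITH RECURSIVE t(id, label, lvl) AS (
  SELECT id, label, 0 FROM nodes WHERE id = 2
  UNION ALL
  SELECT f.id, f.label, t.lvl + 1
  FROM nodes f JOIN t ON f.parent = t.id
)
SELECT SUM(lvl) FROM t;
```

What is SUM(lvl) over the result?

23

Base: id=2 (n22) at lvl 0.
Iteration 1: rows with parent in {2} -> n36 (id 3, lvl 1).
Iteration 2: rows with parent in {3} -> n10 (id 4, lvl 2), n30 (id 6, lvl 2).
Iteration 3: rows with parent in {4,6} -> n2 (id 5, lvl 3), n18 (id 9, lvl 3), n16 (id 10, lvl 3).
Iteration 4: rows with parent in {5,9,10} -> n7 (id 7, lvl 4).
Iteration 5: rows with parent in {7} -> n13 (id 8, lvl 5).
Iteration 6: no rows with parent in {8}; recursion stops.
SUM(lvl) = 0 + 1 + 2 + 2 + 3 + 3 + 3 + 4 + 5 = 23.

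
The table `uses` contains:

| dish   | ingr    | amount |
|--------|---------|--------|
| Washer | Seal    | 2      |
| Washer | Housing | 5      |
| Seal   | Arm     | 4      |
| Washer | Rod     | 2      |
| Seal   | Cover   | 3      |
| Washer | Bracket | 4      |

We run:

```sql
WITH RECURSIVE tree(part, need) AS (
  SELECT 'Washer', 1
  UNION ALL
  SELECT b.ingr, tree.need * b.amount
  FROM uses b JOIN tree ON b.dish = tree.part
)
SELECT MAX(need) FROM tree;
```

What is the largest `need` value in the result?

8

Base: (Washer, need=1).
Iteration 1: components of {Washer} -> Bracket = 1*4 = 4, Housing = 1*5 = 5, Rod = 1*2 = 2, Seal = 1*2 = 2.
Iteration 2: components of {Bracket,Housing,Rod,Seal} -> Arm = 2*4 = 8, Cover = 2*3 = 6.
Iteration 3: no further components; recursion stops.
need values: 1, 4, 2, 5, 2, 8, 6; the maximum is 8.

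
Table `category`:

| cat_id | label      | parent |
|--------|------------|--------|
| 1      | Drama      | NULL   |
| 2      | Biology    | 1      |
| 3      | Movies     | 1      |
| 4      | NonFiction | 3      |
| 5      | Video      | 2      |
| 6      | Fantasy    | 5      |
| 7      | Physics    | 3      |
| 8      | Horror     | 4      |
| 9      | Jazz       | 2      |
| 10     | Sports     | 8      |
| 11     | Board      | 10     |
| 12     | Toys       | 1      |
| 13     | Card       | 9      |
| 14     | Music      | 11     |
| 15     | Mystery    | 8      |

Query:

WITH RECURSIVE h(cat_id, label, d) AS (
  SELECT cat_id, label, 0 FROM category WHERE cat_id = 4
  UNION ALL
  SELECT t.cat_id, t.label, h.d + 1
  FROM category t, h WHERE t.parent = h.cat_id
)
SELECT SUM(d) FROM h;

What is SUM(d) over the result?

12

Base: cat_id=4 (NonFiction) at d 0.
Iteration 1: rows with parent in {4} -> Horror (id 8, d 1).
Iteration 2: rows with parent in {8} -> Sports (id 10, d 2), Mystery (id 15, d 2).
Iteration 3: rows with parent in {10,15} -> Board (id 11, d 3).
Iteration 4: rows with parent in {11} -> Music (id 14, d 4).
Iteration 5: no rows with parent in {14}; recursion stops.
SUM(d) = 0 + 1 + 2 + 2 + 3 + 4 = 12.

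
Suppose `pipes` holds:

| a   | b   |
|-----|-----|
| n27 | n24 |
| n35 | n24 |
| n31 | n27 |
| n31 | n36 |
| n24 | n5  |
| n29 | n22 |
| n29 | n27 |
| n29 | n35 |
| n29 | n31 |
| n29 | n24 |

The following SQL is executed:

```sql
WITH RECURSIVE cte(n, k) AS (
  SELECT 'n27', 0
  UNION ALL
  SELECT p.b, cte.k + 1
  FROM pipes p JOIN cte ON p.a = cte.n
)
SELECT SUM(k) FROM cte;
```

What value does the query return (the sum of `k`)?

Base: (n27, k=0).
Iteration 1: edges from {n27} -> (n24, k=1).
Iteration 2: edges from {n24} -> (n5, k=2).
Iteration 3: no outgoing edges from {n5}; recursion stops.
SUM(k) = 0 + 1 + 2 = 3.

3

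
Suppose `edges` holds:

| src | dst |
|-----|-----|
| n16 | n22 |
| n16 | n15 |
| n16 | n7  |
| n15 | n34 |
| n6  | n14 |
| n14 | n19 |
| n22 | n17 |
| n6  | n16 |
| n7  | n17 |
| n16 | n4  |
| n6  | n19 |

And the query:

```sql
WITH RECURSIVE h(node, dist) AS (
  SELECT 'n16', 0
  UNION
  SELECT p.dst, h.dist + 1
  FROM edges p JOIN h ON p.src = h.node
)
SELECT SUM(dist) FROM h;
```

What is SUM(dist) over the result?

Base: (n16, dist=0).
Iteration 1: edges from {n16} -> (n15, dist=1), (n22, dist=1), (n4, dist=1), (n7, dist=1).
Iteration 2: edges from {n15,n22,n4,n7} -> (n17, dist=2), (n34, dist=2). [UNION drops 1 duplicate row(s)]
Iteration 3: no outgoing edges from {n17,n34}; recursion stops.
SUM(dist) = 0 + 1 + 1 + 1 + 1 + 2 + 2 = 8.

8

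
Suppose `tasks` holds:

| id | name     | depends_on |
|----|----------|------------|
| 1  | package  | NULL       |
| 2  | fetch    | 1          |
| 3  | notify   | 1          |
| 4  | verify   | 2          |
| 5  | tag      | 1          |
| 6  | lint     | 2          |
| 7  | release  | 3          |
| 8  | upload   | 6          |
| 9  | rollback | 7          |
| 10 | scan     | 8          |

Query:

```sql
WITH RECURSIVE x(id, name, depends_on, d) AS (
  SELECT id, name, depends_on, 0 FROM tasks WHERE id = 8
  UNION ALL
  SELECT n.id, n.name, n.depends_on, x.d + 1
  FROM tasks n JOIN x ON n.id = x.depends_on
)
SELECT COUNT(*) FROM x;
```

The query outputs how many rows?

4

Base: id=8 (upload), depends_on=6, d 0.
Iteration 1: join on id=6 -> lint (id 6, depends_on=2, d 1).
Iteration 2: join on id=2 -> fetch (id 2, depends_on=1, d 2).
Iteration 3: join on id=1 -> package (id 1, depends_on=NULL, d 3).
Iteration 4: depends_on is NULL; no match; recursion stops.
Total rows emitted: 4.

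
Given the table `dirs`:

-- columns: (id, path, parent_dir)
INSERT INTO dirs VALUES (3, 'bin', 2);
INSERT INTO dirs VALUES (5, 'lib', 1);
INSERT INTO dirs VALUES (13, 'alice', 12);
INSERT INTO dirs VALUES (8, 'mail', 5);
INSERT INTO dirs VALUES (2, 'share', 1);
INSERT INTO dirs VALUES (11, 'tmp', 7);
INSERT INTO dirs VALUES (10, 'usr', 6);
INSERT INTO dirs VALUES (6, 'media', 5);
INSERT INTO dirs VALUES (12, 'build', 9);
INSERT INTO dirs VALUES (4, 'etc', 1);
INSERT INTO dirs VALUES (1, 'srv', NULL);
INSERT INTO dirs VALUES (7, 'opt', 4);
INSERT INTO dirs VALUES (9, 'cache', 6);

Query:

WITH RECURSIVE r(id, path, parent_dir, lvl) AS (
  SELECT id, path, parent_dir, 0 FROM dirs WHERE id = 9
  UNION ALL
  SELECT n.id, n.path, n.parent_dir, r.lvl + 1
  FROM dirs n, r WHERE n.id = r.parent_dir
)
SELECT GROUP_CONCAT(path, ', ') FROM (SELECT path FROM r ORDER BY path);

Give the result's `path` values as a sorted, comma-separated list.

cache, lib, media, srv

Base: id=9 (cache), parent_dir=6, lvl 0.
Iteration 1: join on id=6 -> media (id 6, parent_dir=5, lvl 1).
Iteration 2: join on id=5 -> lib (id 5, parent_dir=1, lvl 2).
Iteration 3: join on id=1 -> srv (id 1, parent_dir=NULL, lvl 3).
Iteration 4: parent_dir is NULL; no match; recursion stops.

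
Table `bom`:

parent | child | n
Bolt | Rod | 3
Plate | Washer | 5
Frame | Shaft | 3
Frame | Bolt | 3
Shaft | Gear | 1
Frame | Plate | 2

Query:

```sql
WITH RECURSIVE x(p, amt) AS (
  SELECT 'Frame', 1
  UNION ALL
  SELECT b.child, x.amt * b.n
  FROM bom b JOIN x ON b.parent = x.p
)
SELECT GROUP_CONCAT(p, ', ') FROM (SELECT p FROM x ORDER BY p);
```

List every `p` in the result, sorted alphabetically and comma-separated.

Bolt, Frame, Gear, Plate, Rod, Shaft, Washer

Base: (Frame, amt=1).
Iteration 1: components of {Frame} -> Bolt = 1*3 = 3, Plate = 1*2 = 2, Shaft = 1*3 = 3.
Iteration 2: components of {Bolt,Plate,Shaft} -> Gear = 3*1 = 3, Rod = 3*3 = 9, Washer = 2*5 = 10.
Iteration 3: no further components; recursion stops.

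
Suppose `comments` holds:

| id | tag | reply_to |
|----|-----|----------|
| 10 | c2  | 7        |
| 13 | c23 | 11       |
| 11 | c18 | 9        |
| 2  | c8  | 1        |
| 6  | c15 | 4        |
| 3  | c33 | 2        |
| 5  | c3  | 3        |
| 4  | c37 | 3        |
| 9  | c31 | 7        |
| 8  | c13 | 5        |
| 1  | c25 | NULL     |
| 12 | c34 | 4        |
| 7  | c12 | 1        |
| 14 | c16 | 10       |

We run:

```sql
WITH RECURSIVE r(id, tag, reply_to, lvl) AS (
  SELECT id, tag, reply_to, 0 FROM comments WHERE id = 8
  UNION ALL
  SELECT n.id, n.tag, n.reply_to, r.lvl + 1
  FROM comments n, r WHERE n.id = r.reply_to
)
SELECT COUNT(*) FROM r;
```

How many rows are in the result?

Base: id=8 (c13), reply_to=5, lvl 0.
Iteration 1: join on id=5 -> c3 (id 5, reply_to=3, lvl 1).
Iteration 2: join on id=3 -> c33 (id 3, reply_to=2, lvl 2).
Iteration 3: join on id=2 -> c8 (id 2, reply_to=1, lvl 3).
Iteration 4: join on id=1 -> c25 (id 1, reply_to=NULL, lvl 4).
Iteration 5: reply_to is NULL; no match; recursion stops.
Total rows emitted: 5.

5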